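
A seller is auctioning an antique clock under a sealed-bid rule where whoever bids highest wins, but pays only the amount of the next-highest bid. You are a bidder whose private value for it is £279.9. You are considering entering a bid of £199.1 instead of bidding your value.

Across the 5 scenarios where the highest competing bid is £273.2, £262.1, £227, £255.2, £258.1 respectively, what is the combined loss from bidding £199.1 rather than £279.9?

£123.9

The deviation costs you only when the competing bid falls strictly between £199.1 and £279.9; elsewhere both bids give the same outcome.
£273.2: truthful payoff £6.7, deviation payoff £0 → loss £6.7.
£262.1: truthful payoff £17.8, deviation payoff £0 → loss £17.8.
£227: truthful payoff £52.9, deviation payoff £0 → loss £52.9.
£255.2: truthful payoff £24.7, deviation payoff £0 → loss £24.7.
£258.1: truthful payoff £21.8, deviation payoff £0 → loss £21.8.
Total loss = £6.7 + £17.8 + £52.9 + £24.7 + £21.8 = £123.9.
Truthful bidding weakly dominates here: raising your bid can only win items priced above your value, and lowering it can only forfeit items priced below.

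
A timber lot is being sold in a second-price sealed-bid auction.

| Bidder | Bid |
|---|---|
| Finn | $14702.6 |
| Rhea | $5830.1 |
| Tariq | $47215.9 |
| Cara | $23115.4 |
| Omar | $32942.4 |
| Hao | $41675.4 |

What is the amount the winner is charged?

Highest bid: Tariq at $47215.9, so Tariq wins.
Second-highest bid: Hao at $41675.4 — that is the price the winner pays.

$41675.4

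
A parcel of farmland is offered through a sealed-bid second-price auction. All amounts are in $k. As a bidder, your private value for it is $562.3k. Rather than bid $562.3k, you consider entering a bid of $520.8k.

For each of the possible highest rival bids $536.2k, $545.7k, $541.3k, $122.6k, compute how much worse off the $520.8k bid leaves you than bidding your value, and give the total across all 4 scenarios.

The deviation costs you only when the competing bid falls strictly between $520.8k and $562.3k; elsewhere both bids give the same outcome.
$536.2k: truthful payoff $26.1k, deviation payoff $0k → loss $26.1k.
$545.7k: truthful payoff $16.6k, deviation payoff $0k → loss $16.6k.
$541.3k: truthful payoff $21k, deviation payoff $0k → loss $21k.
$122.6k: outcomes coincide → loss $0k.
Total loss = $26.1k + $16.6k + $21k = $63.7k.

$63.7k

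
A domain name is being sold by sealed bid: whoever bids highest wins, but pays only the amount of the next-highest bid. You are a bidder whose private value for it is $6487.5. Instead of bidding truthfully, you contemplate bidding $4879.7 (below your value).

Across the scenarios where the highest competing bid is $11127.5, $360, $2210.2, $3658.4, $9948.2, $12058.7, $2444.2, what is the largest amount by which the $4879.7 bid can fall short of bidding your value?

$11127.5: same outcome either way → loss $0.
$360: same outcome either way → loss $0.
$2210.2: same outcome either way → loss $0.
$3658.4: same outcome either way → loss $0.
$9948.2: same outcome either way → loss $0.
$12058.7: same outcome either way → loss $0.
$2444.2: same outcome either way → loss $0.
Maximum loss: $0.

$0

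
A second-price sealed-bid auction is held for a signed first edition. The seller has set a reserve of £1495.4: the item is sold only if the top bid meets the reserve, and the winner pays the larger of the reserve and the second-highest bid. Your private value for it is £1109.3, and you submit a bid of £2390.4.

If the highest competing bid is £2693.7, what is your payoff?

£0

Your bid £2390.4 is below the highest competing bid £2693.7, so you lose. Payoff £0.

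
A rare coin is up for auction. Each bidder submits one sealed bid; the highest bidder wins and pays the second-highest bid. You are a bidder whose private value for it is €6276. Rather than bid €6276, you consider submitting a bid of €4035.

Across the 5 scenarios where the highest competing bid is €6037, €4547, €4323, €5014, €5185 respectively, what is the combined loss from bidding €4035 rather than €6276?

The deviation costs you only when the competing bid falls strictly between €4035 and €6276; elsewhere both bids give the same outcome.
€6037: truthful payoff €239, deviation payoff €0 → loss €239.
€4547: truthful payoff €1729, deviation payoff €0 → loss €1729.
€4323: truthful payoff €1953, deviation payoff €0 → loss €1953.
€5014: truthful payoff €1262, deviation payoff €0 → loss €1262.
€5185: truthful payoff €1091, deviation payoff €0 → loss €1091.
Total loss = €239 + €1729 + €1953 + €1262 + €1091 = €6274.

€6274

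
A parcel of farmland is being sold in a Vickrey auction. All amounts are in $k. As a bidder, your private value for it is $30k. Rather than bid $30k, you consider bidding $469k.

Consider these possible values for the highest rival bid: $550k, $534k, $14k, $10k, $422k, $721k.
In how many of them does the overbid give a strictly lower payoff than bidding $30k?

1

The deviation hurts exactly when the highest competing bid lies strictly between $30k and $469k — overbidding then wins at a price above your value.
$550k: above both → same outcome either way.
$534k: above both → same outcome either way.
$14k: below both → same outcome either way.
$10k: below both → same outcome either way.
$422k: inside the interval → strictly worse (loss $392k).
$721k: above both → same outcome either way.
Count: 1.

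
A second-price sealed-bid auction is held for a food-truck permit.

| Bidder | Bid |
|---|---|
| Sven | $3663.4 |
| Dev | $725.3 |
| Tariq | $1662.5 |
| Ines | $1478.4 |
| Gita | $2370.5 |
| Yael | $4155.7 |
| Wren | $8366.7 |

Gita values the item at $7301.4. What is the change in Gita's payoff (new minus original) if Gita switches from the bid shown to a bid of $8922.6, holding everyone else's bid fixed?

−$1065.3

The highest bid among the other bidders is $8366.7; Gita's bid doesn't change that.
Original bid $2370.5: Gita is not highest (top rival bid is $8366.7); payoff $0.
Alternative bid $8922.6: Gita is highest, pays the top rival bid $8366.7; payoff $7301.4 − $8366.7 = −$1065.3.
Change in payoff = −$1065.3 − ($0) = −$1065.3.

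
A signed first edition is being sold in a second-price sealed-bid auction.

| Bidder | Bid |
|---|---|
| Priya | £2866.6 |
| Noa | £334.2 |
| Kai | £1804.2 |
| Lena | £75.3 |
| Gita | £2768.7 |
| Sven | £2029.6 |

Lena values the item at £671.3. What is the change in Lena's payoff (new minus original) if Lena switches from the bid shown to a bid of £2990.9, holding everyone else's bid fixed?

−£2195.3

The highest bid among the other bidders is £2866.6; Lena's bid doesn't change that.
Original bid £75.3: Lena is not highest (top rival bid is £2866.6); payoff £0.
Alternative bid £2990.9: Lena is highest, pays the top rival bid £2866.6; payoff £671.3 − £2866.6 = −£2195.3.
Change in payoff = −£2195.3 − (£0) = −£2195.3.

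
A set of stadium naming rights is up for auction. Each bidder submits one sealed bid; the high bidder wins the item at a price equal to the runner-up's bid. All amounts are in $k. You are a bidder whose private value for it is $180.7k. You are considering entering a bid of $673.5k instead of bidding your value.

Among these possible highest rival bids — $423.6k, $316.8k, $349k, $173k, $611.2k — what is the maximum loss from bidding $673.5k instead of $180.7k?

$430.5k

$423.6k: truthful gives $0k, deviation gives −$242.9k → loss $242.9k.
$316.8k: truthful gives $0k, deviation gives −$136.1k → loss $136.1k.
$349k: truthful gives $0k, deviation gives −$168.3k → loss $168.3k.
$173k: same outcome either way → loss $0k.
$611.2k: truthful gives $0k, deviation gives −$430.5k → loss $430.5k.
Maximum loss: $430.5k.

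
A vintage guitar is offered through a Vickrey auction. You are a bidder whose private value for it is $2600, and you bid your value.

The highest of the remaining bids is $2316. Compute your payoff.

Your bid $2600 exceeds the highest competing bid $2316, so you win.
In a second-price auction the winner pays the second-highest bid, $2316.
Payoff = value − price = $2600 − $2316 = $284.

$284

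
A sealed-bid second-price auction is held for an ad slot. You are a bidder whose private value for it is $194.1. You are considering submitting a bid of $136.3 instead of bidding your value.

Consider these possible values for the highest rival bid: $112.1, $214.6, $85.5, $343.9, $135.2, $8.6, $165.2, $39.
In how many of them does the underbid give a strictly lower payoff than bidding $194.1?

The deviation hurts exactly when the highest competing bid lies strictly between $136.3 and $194.1 — underbidding then forfeits a profitable win.
$112.1: below both → same outcome either way.
$214.6: above both → same outcome either way.
$85.5: below both → same outcome either way.
$343.9: above both → same outcome either way.
$135.2: below both → same outcome either way.
$8.6: below both → same outcome either way.
$165.2: inside the interval → strictly worse (loss $28.9).
$39: below both → same outcome either way.
Count: 1.

1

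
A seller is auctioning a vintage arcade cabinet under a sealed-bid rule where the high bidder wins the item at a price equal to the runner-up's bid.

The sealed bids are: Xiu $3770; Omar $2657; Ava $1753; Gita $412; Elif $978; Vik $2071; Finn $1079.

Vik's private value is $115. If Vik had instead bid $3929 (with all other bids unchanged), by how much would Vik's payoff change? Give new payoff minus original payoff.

−$3655

The highest bid among the other bidders is $3770; Vik's bid doesn't change that.
Original bid $2071: Vik is not highest (top rival bid is $3770); payoff $0.
Alternative bid $3929: Vik is highest, pays the top rival bid $3770; payoff $115 − $3770 = −$3655.
Change in payoff = −$3655 − ($0) = −$3655.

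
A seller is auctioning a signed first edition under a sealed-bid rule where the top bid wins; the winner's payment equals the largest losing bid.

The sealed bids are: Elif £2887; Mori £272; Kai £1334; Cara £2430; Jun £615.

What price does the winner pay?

Highest bid: Elif at £2887, so Elif wins.
Second-highest bid: Cara at £2430 — that is the price the winner pays.

£2430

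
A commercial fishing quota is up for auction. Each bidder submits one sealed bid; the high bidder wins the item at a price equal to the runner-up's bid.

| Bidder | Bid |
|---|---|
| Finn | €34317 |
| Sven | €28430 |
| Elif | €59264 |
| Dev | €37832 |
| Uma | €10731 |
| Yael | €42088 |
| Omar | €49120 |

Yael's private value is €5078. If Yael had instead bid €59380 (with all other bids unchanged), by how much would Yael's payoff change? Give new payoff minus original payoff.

The highest bid among the other bidders is €59264; Yael's bid doesn't change that.
Original bid €42088: Yael is not highest (top rival bid is €59264); payoff €0.
Alternative bid €59380: Yael is highest, pays the top rival bid €59264; payoff €5078 − €59264 = −€54186.
Change in payoff = −€54186 − (€0) = −€54186.

−€54186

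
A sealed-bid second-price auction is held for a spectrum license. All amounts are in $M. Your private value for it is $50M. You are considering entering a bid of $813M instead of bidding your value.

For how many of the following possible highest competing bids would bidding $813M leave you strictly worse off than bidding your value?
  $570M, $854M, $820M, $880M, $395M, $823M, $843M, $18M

The deviation hurts exactly when the highest competing bid lies strictly between $50M and $813M — overbidding then wins at a price above your value.
$570M: inside the interval → strictly worse (loss $520M).
$854M: above both → same outcome either way.
$820M: above both → same outcome either way.
$880M: above both → same outcome either way.
$395M: inside the interval → strictly worse (loss $345M).
$823M: above both → same outcome either way.
$843M: above both → same outcome either way.
$18M: below both → same outcome either way.
Count: 2.

2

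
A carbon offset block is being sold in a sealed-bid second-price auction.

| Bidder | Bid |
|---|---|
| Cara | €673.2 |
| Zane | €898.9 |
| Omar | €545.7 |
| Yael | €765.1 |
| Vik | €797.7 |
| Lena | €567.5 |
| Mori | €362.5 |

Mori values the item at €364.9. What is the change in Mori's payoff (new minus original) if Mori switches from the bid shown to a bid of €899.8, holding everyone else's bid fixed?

The highest bid among the other bidders is €898.9; Mori's bid doesn't change that.
Original bid €362.5: Mori is not highest (top rival bid is €898.9); payoff €0.
Alternative bid €899.8: Mori is highest, pays the top rival bid €898.9; payoff €364.9 − €898.9 = −€534.
Change in payoff = −€534 − (€0) = −€534.

−€534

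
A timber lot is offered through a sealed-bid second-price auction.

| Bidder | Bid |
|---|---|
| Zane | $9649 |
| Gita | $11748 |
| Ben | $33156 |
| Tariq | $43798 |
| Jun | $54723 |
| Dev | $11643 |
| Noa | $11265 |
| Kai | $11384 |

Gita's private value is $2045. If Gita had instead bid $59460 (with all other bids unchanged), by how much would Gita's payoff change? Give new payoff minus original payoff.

The highest bid among the other bidders is $54723; Gita's bid doesn't change that.
Original bid $11748: Gita is not highest (top rival bid is $54723); payoff $0.
Alternative bid $59460: Gita is highest, pays the top rival bid $54723; payoff $2045 − $54723 = −$52678.
Change in payoff = −$52678 − ($0) = −$52678.

−$52678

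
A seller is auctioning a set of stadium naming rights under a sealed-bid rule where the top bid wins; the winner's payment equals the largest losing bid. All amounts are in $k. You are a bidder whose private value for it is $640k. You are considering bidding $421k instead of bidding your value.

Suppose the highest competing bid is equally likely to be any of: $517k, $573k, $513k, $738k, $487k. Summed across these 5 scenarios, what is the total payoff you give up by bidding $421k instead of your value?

$470k

The deviation costs you only when the competing bid falls strictly between $421k and $640k; elsewhere both bids give the same outcome.
$517k: truthful payoff $123k, deviation payoff $0k → loss $123k.
$573k: truthful payoff $67k, deviation payoff $0k → loss $67k.
$513k: truthful payoff $127k, deviation payoff $0k → loss $127k.
$738k: outcomes coincide → loss $0k.
$487k: truthful payoff $153k, deviation payoff $0k → loss $153k.
Total loss = $123k + $67k + $127k + $153k = $470k.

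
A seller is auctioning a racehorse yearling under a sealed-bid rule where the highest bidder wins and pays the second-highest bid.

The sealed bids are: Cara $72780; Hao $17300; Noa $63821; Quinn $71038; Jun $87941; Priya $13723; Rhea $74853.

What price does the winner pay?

$74853

Highest bid: Jun at $87941, so Jun wins.
Second-highest bid: Rhea at $74853 — that is the price the winner pays.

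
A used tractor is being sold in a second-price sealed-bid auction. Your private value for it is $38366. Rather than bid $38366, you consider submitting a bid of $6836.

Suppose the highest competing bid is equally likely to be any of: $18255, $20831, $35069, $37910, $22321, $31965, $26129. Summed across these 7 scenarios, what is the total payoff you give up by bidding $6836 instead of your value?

The deviation costs you only when the competing bid falls strictly between $6836 and $38366; elsewhere both bids give the same outcome.
$18255: truthful payoff $20111, deviation payoff $0 → loss $20111.
$20831: truthful payoff $17535, deviation payoff $0 → loss $17535.
$35069: truthful payoff $3297, deviation payoff $0 → loss $3297.
$37910: truthful payoff $456, deviation payoff $0 → loss $456.
$22321: truthful payoff $16045, deviation payoff $0 → loss $16045.
$31965: truthful payoff $6401, deviation payoff $0 → loss $6401.
$26129: truthful payoff $12237, deviation payoff $0 → loss $12237.
Total loss = $20111 + $17535 + $3297 + $456 + $16045 + $6401 + $12237 = $76082.
Truthful bidding weakly dominates here: raising your bid can only win items priced above your value, and lowering it can only forfeit items priced below.

$76082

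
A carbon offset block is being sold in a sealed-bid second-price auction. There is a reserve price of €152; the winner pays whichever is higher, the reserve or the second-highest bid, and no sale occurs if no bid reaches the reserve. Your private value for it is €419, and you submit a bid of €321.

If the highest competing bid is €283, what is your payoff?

Your bid €321 is the highest and exceeds the reserve.
Price = max(second-highest bid, reserve) = max(€283, €152) = €283.
Payoff = €419 − €283 = €136.

€136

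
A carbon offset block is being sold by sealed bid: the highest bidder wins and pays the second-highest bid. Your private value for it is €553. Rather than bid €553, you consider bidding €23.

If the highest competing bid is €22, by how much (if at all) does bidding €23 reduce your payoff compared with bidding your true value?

Bidding your value €553: you win (since €553 > €22) and pay €22. Payoff €531.
Bidding €23: you win and pay €22. Payoff €553 − €22 = €531.
Difference = €531 − €531 = €0; both bids lead to the same outcome because the competing bid is below both your value and your alternative bid.

€0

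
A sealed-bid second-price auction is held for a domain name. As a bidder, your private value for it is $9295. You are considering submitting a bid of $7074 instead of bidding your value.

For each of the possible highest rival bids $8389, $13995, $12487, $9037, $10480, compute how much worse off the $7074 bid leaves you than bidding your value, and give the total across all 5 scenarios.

The deviation costs you only when the competing bid falls strictly between $7074 and $9295; elsewhere both bids give the same outcome.
$8389: truthful payoff $906, deviation payoff $0 → loss $906.
$13995: outcomes coincide → loss $0.
$12487: outcomes coincide → loss $0.
$9037: truthful payoff $258, deviation payoff $0 → loss $258.
$10480: outcomes coincide → loss $0.
Total loss = $906 + $258 = $1164.

$1164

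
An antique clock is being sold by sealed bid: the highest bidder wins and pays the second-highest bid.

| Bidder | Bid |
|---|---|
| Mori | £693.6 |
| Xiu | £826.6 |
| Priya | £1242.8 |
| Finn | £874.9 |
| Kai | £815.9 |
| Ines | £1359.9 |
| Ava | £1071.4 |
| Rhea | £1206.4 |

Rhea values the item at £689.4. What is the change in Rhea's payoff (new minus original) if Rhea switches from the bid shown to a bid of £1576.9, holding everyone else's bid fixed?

−£670.5

The highest bid among the other bidders is £1359.9; Rhea's bid doesn't change that.
Original bid £1206.4: Rhea is not highest (top rival bid is £1359.9); payoff £0.
Alternative bid £1576.9: Rhea is highest, pays the top rival bid £1359.9; payoff £689.4 − £1359.9 = −£670.5.
Change in payoff = −£670.5 − (£0) = −£670.5.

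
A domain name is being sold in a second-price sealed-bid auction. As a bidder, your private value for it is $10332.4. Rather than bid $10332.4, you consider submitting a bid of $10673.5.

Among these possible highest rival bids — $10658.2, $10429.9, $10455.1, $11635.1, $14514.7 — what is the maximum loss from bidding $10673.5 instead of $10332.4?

$325.8

$10658.2: truthful gives $0, deviation gives −$325.8 → loss $325.8.
$10429.9: truthful gives $0, deviation gives −$97.5 → loss $97.5.
$10455.1: truthful gives $0, deviation gives −$122.7 → loss $122.7.
$11635.1: same outcome either way → loss $0.
$14514.7: same outcome either way → loss $0.
Maximum loss: $325.8.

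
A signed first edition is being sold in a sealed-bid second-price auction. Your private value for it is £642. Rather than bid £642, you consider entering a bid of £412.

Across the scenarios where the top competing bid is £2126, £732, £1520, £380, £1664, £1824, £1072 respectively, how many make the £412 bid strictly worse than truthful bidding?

0

The deviation hurts exactly when the highest competing bid lies strictly between £412 and £642 — underbidding then forfeits a profitable win.
£2126: above both → same outcome either way.
£732: above both → same outcome either way.
£1520: above both → same outcome either way.
£380: below both → same outcome either way.
£1664: above both → same outcome either way.
£1824: above both → same outcome either way.
£1072: above both → same outcome either way.
Count: 0.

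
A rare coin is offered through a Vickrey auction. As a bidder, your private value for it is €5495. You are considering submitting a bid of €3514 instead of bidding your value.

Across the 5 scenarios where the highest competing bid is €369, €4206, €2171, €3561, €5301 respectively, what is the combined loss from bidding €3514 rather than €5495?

The deviation costs you only when the competing bid falls strictly between €3514 and €5495; elsewhere both bids give the same outcome.
€369: outcomes coincide → loss €0.
€4206: truthful payoff €1289, deviation payoff €0 → loss €1289.
€2171: outcomes coincide → loss €0.
€3561: truthful payoff €1934, deviation payoff €0 → loss €1934.
€5301: truthful payoff €194, deviation payoff €0 → loss €194.
Total loss = €1289 + €1934 + €194 = €3417.

€3417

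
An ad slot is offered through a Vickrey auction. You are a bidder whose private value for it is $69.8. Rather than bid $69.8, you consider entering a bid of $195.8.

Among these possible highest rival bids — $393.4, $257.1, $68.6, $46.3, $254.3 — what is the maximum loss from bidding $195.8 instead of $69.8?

$393.4: same outcome either way → loss $0.
$257.1: same outcome either way → loss $0.
$68.6: same outcome either way → loss $0.
$46.3: same outcome either way → loss $0.
$254.3: same outcome either way → loss $0.
Maximum loss: $0.

$0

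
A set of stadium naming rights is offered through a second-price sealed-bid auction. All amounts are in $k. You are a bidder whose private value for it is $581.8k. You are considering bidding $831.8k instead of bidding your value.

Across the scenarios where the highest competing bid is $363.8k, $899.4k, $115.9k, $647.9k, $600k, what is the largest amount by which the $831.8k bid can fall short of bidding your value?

$363.8k: same outcome either way → loss $0k.
$899.4k: same outcome either way → loss $0k.
$115.9k: same outcome either way → loss $0k.
$647.9k: truthful gives $0k, deviation gives −$66.1k → loss $66.1k.
$600k: truthful gives $0k, deviation gives −$18.2k → loss $18.2k.
Maximum loss: $66.1k.

$66.1k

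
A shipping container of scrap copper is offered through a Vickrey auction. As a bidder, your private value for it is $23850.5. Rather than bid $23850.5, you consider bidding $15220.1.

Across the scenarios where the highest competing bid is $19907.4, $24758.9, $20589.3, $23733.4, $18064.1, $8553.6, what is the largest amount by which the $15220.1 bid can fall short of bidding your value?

$19907.4: truthful gives $3943.1, deviation gives $0 → loss $3943.1.
$24758.9: same outcome either way → loss $0.
$20589.3: truthful gives $3261.2, deviation gives $0 → loss $3261.2.
$23733.4: truthful gives $117.1, deviation gives $0 → loss $117.1.
$18064.1: truthful gives $5786.4, deviation gives $0 → loss $5786.4.
$8553.6: same outcome either way → loss $0.
Maximum loss: $5786.4.

$5786.4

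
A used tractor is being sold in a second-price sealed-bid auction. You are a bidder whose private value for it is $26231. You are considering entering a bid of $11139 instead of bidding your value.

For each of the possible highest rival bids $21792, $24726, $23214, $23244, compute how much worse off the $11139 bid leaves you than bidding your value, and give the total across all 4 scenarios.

The deviation costs you only when the competing bid falls strictly between $11139 and $26231; elsewhere both bids give the same outcome.
$21792: truthful payoff $4439, deviation payoff $0 → loss $4439.
$24726: truthful payoff $1505, deviation payoff $0 → loss $1505.
$23214: truthful payoff $3017, deviation payoff $0 → loss $3017.
$23244: truthful payoff $2987, deviation payoff $0 → loss $2987.
Total loss = $4439 + $1505 + $3017 + $2987 = $11948.
In a second-price auction your bid sets only whether you win, not what you pay, so bidding your true value is weakly dominant.

$11948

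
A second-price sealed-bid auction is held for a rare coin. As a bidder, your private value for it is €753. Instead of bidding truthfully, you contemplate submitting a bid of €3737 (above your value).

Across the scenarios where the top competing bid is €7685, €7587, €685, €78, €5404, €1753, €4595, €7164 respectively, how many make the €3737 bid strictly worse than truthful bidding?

The deviation hurts exactly when the highest competing bid lies strictly between €753 and €3737 — overbidding then wins at a price above your value.
€7685: above both → same outcome either way.
€7587: above both → same outcome either way.
€685: below both → same outcome either way.
€78: below both → same outcome either way.
€5404: above both → same outcome either way.
€1753: inside the interval → strictly worse (loss €1000).
€4595: above both → same outcome either way.
€7164: above both → same outcome either way.
Count: 1.

1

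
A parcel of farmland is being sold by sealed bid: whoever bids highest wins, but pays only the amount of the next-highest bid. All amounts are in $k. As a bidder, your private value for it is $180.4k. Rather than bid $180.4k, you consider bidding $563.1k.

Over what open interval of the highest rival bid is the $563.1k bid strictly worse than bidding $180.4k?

If the competing bid is below $180.4k, both bids win at the same price — no difference.
If it is above $563.1k, both bids lose — no difference.
If it lies strictly between $180.4k and $563.1k, bidding your value loses (payoff 0) while bidding $563.1k wins at a price above your value (payoff negative).
So the deviation strictly hurts on the open interval ($180.4k, $563.1k).
Truthful bidding weakly dominates here: raising your bid can only win items priced above your value, and lowering it can only forfeit items priced below.

($180.4k, $563.1k)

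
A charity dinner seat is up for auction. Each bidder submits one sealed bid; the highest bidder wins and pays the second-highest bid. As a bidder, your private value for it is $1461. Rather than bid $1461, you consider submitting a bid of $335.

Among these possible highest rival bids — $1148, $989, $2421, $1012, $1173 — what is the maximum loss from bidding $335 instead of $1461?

$1148: truthful gives $313, deviation gives $0 → loss $313.
$989: truthful gives $472, deviation gives $0 → loss $472.
$2421: same outcome either way → loss $0.
$1012: truthful gives $449, deviation gives $0 → loss $449.
$1173: truthful gives $288, deviation gives $0 → loss $288.
Maximum loss: $472.

$472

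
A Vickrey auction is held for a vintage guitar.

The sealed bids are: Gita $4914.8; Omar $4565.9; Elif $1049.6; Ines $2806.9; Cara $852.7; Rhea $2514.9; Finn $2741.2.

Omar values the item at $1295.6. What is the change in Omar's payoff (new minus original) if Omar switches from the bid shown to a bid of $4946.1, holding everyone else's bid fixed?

−$3619.2

The highest bid among the other bidders is $4914.8; Omar's bid doesn't change that.
Original bid $4565.9: Omar is not highest (top rival bid is $4914.8); payoff $0.
Alternative bid $4946.1: Omar is highest, pays the top rival bid $4914.8; payoff $1295.6 − $4914.8 = −$3619.2.
Change in payoff = −$3619.2 − ($0) = −$3619.2.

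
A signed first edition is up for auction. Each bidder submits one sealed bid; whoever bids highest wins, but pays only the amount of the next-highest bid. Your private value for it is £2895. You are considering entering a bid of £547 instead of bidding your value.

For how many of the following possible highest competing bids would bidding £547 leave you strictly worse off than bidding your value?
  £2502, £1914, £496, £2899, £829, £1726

4

The deviation hurts exactly when the highest competing bid lies strictly between £547 and £2895 — underbidding then forfeits a profitable win.
£2502: inside the interval → strictly worse (loss £393).
£1914: inside the interval → strictly worse (loss £981).
£496: below both → same outcome either way.
£2899: above both → same outcome either way.
£829: inside the interval → strictly worse (loss £2066).
£1726: inside the interval → strictly worse (loss £1169).
Count: 4.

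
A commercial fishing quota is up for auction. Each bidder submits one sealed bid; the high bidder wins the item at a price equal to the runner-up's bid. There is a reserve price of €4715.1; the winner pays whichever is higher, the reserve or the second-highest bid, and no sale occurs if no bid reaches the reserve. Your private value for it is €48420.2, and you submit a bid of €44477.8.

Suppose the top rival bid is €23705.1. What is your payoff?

€24715.1

Your bid €44477.8 is the highest and exceeds the reserve.
Price = max(second-highest bid, reserve) = max(€23705.1, €4715.1) = €23705.1.
Payoff = €48420.2 − €23705.1 = €24715.1.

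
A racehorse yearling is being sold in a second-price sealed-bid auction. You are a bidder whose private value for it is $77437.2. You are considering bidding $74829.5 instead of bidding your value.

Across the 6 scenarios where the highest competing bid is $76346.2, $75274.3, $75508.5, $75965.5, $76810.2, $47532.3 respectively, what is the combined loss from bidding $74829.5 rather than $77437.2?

$7281.3

The deviation costs you only when the competing bid falls strictly between $74829.5 and $77437.2; elsewhere both bids give the same outcome.
$76346.2: truthful payoff $1091, deviation payoff $0 → loss $1091.
$75274.3: truthful payoff $2162.9, deviation payoff $0 → loss $2162.9.
$75508.5: truthful payoff $1928.7, deviation payoff $0 → loss $1928.7.
$75965.5: truthful payoff $1471.7, deviation payoff $0 → loss $1471.7.
$76810.2: truthful payoff $627, deviation payoff $0 → loss $627.
$47532.3: outcomes coincide → loss $0.
Total loss = $1091 + $2162.9 + $1928.7 + $1471.7 + $627 = $7281.3.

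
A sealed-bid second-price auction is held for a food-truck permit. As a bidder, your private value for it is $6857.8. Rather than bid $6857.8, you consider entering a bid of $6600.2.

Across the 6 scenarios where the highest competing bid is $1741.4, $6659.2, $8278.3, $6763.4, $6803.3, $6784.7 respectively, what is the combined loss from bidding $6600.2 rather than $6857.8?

$420.6

The deviation costs you only when the competing bid falls strictly between $6600.2 and $6857.8; elsewhere both bids give the same outcome.
$1741.4: outcomes coincide → loss $0.
$6659.2: truthful payoff $198.6, deviation payoff $0 → loss $198.6.
$8278.3: outcomes coincide → loss $0.
$6763.4: truthful payoff $94.4, deviation payoff $0 → loss $94.4.
$6803.3: truthful payoff $54.5, deviation payoff $0 → loss $54.5.
$6784.7: truthful payoff $73.1, deviation payoff $0 → loss $73.1.
Total loss = $198.6 + $94.4 + $54.5 + $73.1 = $420.6.
In a second-price auction your bid sets only whether you win, not what you pay, so bidding your true value is weakly dominant.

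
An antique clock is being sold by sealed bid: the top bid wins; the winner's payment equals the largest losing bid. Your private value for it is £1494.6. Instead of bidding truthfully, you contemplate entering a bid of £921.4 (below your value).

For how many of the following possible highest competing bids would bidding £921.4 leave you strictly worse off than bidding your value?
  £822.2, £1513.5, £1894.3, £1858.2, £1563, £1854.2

The deviation hurts exactly when the highest competing bid lies strictly between £921.4 and £1494.6 — underbidding then forfeits a profitable win.
£822.2: below both → same outcome either way.
£1513.5: above both → same outcome either way.
£1894.3: above both → same outcome either way.
£1858.2: above both → same outcome either way.
£1563: above both → same outcome either way.
£1854.2: above both → same outcome either way.
Count: 0.

0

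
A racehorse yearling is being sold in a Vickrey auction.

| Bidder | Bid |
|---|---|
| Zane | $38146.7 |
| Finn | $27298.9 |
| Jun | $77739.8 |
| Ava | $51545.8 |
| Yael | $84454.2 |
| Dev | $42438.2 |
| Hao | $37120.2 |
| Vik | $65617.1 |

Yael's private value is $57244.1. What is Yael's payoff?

Highest bid: Yael at $84454.2, so Yael wins.
Second-highest bid: Jun at $77739.8 — that is the price the winner pays.
Yael's payoff = value − price = $57244.1 − $77739.8 = −$20495.7.

−$20495.7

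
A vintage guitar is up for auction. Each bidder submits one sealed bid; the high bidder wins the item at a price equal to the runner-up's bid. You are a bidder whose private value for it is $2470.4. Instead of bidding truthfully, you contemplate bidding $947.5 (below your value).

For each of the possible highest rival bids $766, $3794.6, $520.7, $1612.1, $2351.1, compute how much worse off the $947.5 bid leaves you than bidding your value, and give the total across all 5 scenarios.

$977.6

The deviation costs you only when the competing bid falls strictly between $947.5 and $2470.4; elsewhere both bids give the same outcome.
$766: outcomes coincide → loss $0.
$3794.6: outcomes coincide → loss $0.
$520.7: outcomes coincide → loss $0.
$1612.1: truthful payoff $858.3, deviation payoff $0 → loss $858.3.
$2351.1: truthful payoff $119.3, deviation payoff $0 → loss $119.3.
Total loss = $858.3 + $119.3 = $977.6.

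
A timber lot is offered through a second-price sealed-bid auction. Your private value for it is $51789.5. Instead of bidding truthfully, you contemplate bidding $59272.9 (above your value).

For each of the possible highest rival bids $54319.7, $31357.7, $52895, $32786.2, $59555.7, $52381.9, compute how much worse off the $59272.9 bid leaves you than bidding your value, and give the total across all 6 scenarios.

The deviation costs you only when the competing bid falls strictly between $51789.5 and $59272.9; elsewhere both bids give the same outcome.
$54319.7: truthful payoff $0, deviation payoff −$2530.2 → loss $2530.2.
$31357.7: outcomes coincide → loss $0.
$52895: truthful payoff $0, deviation payoff −$1105.5 → loss $1105.5.
$32786.2: outcomes coincide → loss $0.
$59555.7: outcomes coincide → loss $0.
$52381.9: truthful payoff $0, deviation payoff −$592.4 → loss $592.4.
Total loss = $2530.2 + $1105.5 + $592.4 = $4228.1.

$4228.1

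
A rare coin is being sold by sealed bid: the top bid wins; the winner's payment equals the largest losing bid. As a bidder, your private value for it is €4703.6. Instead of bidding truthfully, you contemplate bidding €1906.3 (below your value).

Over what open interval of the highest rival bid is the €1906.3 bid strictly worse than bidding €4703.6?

If the competing bid is below €1906.3, both bids win at the same price — no difference.
If it is above €4703.6, both bids lose — no difference.
If it lies strictly between €1906.3 and €4703.6, bidding your value wins at a price below your value (positive payoff) while bidding €1906.3 loses (payoff 0).
So the deviation strictly hurts on the open interval (€1906.3, €4703.6).

(€1906.3, €4703.6)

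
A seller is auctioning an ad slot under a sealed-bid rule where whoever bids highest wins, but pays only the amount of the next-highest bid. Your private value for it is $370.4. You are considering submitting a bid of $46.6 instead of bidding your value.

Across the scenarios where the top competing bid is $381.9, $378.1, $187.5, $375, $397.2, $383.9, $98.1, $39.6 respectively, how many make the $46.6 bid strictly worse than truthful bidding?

2

The deviation hurts exactly when the highest competing bid lies strictly between $46.6 and $370.4 — underbidding then forfeits a profitable win.
$381.9: above both → same outcome either way.
$378.1: above both → same outcome either way.
$187.5: inside the interval → strictly worse (loss $182.9).
$375: above both → same outcome either way.
$397.2: above both → same outcome either way.
$383.9: above both → same outcome either way.
$98.1: inside the interval → strictly worse (loss $272.3).
$39.6: below both → same outcome either way.
Count: 2.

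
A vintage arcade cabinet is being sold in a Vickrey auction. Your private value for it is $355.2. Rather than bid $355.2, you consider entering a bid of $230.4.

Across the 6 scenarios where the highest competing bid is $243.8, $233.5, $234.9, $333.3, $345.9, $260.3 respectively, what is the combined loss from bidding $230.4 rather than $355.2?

The deviation costs you only when the competing bid falls strictly between $230.4 and $355.2; elsewhere both bids give the same outcome.
$243.8: truthful payoff $111.4, deviation payoff $0 → loss $111.4.
$233.5: truthful payoff $121.7, deviation payoff $0 → loss $121.7.
$234.9: truthful payoff $120.3, deviation payoff $0 → loss $120.3.
$333.3: truthful payoff $21.9, deviation payoff $0 → loss $21.9.
$345.9: truthful payoff $9.3, deviation payoff $0 → loss $9.3.
$260.3: truthful payoff $94.9, deviation payoff $0 → loss $94.9.
Total loss = $111.4 + $121.7 + $120.3 + $21.9 + $9.3 + $94.9 = $479.5.
Truthful bidding weakly dominates here: raising your bid can only win items priced above your value, and lowering it can only forfeit items priced below.

$479.5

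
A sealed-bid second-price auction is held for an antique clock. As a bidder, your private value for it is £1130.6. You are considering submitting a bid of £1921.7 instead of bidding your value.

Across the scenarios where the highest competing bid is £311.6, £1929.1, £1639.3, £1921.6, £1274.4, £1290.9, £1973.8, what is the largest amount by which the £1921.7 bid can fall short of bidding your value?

£791

£311.6: same outcome either way → loss £0.
£1929.1: same outcome either way → loss £0.
£1639.3: truthful gives £0, deviation gives −£508.7 → loss £508.7.
£1921.6: truthful gives £0, deviation gives −£791 → loss £791.
£1274.4: truthful gives £0, deviation gives −£143.8 → loss £143.8.
£1290.9: truthful gives £0, deviation gives −£160.3 → loss £160.3.
£1973.8: same outcome either way → loss £0.
Maximum loss: £791.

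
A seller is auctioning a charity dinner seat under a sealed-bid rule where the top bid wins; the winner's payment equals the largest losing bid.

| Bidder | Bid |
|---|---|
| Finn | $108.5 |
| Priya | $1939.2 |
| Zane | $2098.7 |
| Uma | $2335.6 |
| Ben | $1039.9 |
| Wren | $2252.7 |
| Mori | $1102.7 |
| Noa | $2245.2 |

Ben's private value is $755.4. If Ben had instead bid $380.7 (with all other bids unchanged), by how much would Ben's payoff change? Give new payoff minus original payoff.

$0

The highest bid among the other bidders is $2335.6; Ben's bid doesn't change that.
Original bid $1039.9: Ben is not highest (top rival bid is $2335.6); payoff $0.
Alternative bid $380.7: Ben is not highest (top rival bid is $2335.6); payoff $0.
Change in payoff = $0 − ($0) = $0.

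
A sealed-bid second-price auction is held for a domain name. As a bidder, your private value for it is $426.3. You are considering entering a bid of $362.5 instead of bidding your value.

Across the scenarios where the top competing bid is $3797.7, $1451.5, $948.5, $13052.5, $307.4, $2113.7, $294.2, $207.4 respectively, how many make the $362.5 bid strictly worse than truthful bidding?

0

The deviation hurts exactly when the highest competing bid lies strictly between $362.5 and $426.3 — underbidding then forfeits a profitable win.
$3797.7: above both → same outcome either way.
$1451.5: above both → same outcome either way.
$948.5: above both → same outcome either way.
$13052.5: above both → same outcome either way.
$307.4: below both → same outcome either way.
$2113.7: above both → same outcome either way.
$294.2: below both → same outcome either way.
$207.4: below both → same outcome either way.
Count: 0.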